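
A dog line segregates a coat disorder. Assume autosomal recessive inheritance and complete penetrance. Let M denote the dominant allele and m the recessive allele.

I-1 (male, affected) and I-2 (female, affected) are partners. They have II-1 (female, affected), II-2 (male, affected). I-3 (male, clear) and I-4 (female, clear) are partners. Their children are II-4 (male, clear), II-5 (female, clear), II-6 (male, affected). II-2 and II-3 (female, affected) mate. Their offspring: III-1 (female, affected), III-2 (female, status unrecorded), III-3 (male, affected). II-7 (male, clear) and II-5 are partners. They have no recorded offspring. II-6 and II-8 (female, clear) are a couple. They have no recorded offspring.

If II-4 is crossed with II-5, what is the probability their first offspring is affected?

1/9

I-3 is clear so carries M and passed m to II-6 (mm), so I-3 is Mm.
I-4 is clear so carries M and passed m to II-6 (mm), so I-4 is Mm.
II-4 is a clear offspring of I-3 (Mm) × I-4 (Mm), whose cross gives 1/4 MM : 1/2 Mm : 1/4 mm; conditioning on being clear, II-4 is MM with probability 1/3, Mm with probability 2/3.
II-5 is a clear offspring of I-3 (Mm) × I-4 (Mm), whose cross gives 1/4 MM : 1/2 Mm : 1/4 mm; conditioning on being clear, II-5 is MM with probability 1/3, Mm with probability 2/3.
Summing over parental genotype combinations, P(offspring is affected) = 4/9·1/4 = 1/9.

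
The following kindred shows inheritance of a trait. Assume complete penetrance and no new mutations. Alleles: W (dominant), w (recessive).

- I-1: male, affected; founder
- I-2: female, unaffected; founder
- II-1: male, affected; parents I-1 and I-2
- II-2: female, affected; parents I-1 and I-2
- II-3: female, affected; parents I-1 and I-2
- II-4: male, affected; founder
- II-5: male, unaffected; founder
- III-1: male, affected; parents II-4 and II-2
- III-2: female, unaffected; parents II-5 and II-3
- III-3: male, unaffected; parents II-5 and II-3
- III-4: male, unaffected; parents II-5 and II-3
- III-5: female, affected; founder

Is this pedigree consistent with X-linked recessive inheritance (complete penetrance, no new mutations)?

No

Under X-linked recessive, III-3 (unaffected, male) cannot arise from II-5 (unaffected) × II-3 (affected).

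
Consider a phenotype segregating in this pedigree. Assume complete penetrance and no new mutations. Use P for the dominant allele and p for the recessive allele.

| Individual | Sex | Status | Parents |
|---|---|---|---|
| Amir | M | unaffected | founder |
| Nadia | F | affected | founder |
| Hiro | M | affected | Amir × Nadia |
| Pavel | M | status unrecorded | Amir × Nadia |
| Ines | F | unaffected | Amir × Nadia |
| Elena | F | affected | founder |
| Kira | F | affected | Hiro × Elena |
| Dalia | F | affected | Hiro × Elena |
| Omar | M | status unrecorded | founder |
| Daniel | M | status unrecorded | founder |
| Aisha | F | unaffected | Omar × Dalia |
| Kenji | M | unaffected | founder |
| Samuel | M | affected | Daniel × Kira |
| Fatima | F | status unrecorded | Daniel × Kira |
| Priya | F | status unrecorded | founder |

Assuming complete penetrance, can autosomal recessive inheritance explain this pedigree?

Yes

A consistent assignment under autosomal recessive exists: Amir Pp, Nadia pp, Hiro pp, Pavel Pp, Ines Pp, Elena pp, Kira pp, Dalia pp, Omar PP, Daniel Pp, Aisha Pp, Kenji PP, Samuel pp, Fatima Pp, Priya PP.
In this assignment every recorded phenotype matches its genotype and every non-founder's genotype is obtainable from its parents' genotypes, so the pedigree is consistent.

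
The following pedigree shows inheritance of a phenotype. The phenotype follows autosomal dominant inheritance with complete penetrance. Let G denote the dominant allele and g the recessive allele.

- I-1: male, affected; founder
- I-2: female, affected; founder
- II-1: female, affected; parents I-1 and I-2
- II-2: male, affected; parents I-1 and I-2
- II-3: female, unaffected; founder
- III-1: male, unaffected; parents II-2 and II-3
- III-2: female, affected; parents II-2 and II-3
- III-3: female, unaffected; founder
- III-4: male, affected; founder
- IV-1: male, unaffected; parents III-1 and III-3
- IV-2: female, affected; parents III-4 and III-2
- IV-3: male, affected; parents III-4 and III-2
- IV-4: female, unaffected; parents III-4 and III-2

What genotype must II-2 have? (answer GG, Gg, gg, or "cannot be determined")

Gg

From phenotype alone, II-2 is GG or Gg.
II-2 is affected so carries G and passed g to III-1 (gg), so II-2 is Gg.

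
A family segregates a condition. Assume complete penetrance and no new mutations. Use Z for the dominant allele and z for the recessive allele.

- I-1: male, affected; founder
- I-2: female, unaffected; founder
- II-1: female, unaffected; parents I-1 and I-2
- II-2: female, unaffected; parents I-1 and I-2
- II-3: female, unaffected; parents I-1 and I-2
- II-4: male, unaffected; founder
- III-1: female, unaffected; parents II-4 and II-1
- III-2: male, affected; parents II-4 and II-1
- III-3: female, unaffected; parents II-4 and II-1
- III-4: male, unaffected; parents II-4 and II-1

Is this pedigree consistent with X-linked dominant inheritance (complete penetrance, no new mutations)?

Under X-linked dominant, II-1 (unaffected, female) cannot arise from I-1 (affected) × I-2 (unaffected).

No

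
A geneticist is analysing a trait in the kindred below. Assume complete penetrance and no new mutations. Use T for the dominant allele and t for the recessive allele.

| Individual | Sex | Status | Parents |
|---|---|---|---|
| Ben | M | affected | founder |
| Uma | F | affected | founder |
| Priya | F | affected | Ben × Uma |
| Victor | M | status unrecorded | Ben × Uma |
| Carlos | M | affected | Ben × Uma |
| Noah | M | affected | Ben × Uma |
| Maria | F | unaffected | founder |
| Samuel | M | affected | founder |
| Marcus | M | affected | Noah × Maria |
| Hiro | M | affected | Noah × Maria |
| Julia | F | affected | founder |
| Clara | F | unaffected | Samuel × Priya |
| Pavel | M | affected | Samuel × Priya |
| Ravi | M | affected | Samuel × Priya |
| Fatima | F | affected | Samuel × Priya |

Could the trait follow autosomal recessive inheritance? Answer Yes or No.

No

Under autosomal recessive, Clara (unaffected, female) cannot arise from Samuel (affected) × Priya (affected).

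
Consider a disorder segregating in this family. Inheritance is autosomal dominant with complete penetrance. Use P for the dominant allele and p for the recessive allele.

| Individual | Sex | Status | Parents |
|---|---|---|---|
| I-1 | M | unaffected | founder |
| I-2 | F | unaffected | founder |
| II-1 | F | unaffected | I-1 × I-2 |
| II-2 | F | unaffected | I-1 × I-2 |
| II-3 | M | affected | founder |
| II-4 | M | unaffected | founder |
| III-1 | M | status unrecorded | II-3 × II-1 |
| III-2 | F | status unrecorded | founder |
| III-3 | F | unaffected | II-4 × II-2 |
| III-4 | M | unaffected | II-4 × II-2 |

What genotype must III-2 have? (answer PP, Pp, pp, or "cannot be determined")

cannot be determined

III-2's phenotype is unrecorded, and no parent or child forces a single allele at both positions; consistent genotype assignments exist with III-2 as PP or Pp or pp.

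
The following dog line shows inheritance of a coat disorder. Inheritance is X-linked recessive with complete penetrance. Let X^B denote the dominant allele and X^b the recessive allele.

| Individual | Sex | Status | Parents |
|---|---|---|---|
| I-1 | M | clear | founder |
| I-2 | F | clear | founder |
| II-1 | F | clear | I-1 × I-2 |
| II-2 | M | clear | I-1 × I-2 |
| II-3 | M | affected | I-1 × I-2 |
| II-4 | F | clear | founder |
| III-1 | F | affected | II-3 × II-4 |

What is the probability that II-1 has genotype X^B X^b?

1/2

I-1 is clear, so I-1 is X^B Y.
I-2 is clear so carries B and passed b to II-3 (X^b Y), so I-2 is X^B X^b.
Their cross gives offspring ratios 1/2 X^B X^B : 1/2 X^B X^b. Conditioning on II-1 being clear, P(X^B X^b) = 1/2 / 1 = 1/2.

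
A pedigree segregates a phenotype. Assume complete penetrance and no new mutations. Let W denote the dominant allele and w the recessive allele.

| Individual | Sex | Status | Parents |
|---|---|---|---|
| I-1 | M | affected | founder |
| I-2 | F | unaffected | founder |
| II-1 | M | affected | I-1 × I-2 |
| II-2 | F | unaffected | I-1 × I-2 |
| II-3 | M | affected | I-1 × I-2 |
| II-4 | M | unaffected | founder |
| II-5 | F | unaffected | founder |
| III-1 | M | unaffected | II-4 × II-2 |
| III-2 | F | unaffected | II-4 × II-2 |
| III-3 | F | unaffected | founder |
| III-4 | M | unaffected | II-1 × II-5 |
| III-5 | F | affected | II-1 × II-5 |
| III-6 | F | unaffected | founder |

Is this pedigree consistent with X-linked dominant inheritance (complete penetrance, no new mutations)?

No

Under X-linked dominant, II-1 (affected, male) cannot arise from I-1 (affected) × I-2 (unaffected).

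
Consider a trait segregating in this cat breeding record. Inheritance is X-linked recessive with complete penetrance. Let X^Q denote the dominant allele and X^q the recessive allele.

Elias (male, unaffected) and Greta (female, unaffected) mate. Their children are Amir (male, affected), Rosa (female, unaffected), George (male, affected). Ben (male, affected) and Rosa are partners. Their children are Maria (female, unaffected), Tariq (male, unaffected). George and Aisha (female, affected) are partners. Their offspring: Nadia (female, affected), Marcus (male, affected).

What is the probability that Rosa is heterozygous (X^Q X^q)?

Elias is unaffected, so Elias is X^Q Y.
Greta is unaffected so carries Q and passed q to Amir (X^q Y), so Greta is X^Q X^q.
Their cross gives offspring ratios 1/2 X^Q X^Q : 1/2 X^Q X^q. Conditioning on Rosa being unaffected, P(X^Q X^q) = 1/2 / 1 = 1/2 before taking Rosa's own offspring into account.
Ben is affected, so Ben is X^q Y.
Now use Rosa's offspring. Probability of each recorded status — unaffected daughter Maria: 1/2 if Rosa is X^Q X^q, 1 if X^Q X^Q; unaffected son Tariq: 1/2 if Rosa is X^Q X^q, 1 if X^Q X^Q.
Bayes: P(X^Q X^q) = 1/2·1/4 / (1/2·1/4 + 1/2·1) = 1/5.

1/5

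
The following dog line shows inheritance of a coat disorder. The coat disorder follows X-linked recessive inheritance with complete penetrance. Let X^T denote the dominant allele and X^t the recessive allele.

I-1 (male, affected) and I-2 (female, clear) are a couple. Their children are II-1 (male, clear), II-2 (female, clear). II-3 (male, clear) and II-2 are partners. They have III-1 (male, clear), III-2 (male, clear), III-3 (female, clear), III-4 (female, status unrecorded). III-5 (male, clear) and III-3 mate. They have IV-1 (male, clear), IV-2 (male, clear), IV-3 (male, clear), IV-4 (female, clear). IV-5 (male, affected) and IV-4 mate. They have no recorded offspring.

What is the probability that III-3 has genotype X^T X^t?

1/9

II-3 is clear, so II-3 is X^T Y.
II-2 is clear so carries T and received t from I-1 (X^t Y), so II-2 is X^T X^t.
Their cross gives offspring ratios 1/2 X^T X^T : 1/2 X^T X^t. Conditioning on III-3 being clear, P(X^T X^t) = 1/2 / 1 = 1/2 before taking III-3's own offspring into account.
III-5 is clear, so III-5 is X^T Y.
Now use III-3's offspring. Probability of each recorded status — clear son IV-1: 1/2 if III-3 is X^T X^t, 1 if X^T X^T; clear son IV-2: 1/2 if III-3 is X^T X^t, 1 if X^T X^T; clear son IV-3: 1/2 if III-3 is X^T X^t, 1 if X^T X^T. (IV-4: equally likely either way, so uninformative.)
Bayes: P(X^T X^t) = 1/2·1/8 / (1/2·1/8 + 1/2·1) = 1/9.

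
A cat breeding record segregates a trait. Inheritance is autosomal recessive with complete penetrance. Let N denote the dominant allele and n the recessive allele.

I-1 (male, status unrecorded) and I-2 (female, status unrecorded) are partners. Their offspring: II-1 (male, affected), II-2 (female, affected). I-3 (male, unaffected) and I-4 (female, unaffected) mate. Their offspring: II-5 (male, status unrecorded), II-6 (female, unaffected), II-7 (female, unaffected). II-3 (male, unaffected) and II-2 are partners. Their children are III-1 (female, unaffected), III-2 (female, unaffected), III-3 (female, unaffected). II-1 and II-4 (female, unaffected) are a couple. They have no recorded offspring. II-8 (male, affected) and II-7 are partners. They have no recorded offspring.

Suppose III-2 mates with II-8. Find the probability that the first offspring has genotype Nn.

1/2

III-2 is unaffected so carries N and received n from II-2 (nn), so III-2 is Nn.
II-8 is affected, so II-8 is nn.
The cross gives 1/2 Nn : 1/2 nn, so P(offspring has genotype Nn) = 1/2.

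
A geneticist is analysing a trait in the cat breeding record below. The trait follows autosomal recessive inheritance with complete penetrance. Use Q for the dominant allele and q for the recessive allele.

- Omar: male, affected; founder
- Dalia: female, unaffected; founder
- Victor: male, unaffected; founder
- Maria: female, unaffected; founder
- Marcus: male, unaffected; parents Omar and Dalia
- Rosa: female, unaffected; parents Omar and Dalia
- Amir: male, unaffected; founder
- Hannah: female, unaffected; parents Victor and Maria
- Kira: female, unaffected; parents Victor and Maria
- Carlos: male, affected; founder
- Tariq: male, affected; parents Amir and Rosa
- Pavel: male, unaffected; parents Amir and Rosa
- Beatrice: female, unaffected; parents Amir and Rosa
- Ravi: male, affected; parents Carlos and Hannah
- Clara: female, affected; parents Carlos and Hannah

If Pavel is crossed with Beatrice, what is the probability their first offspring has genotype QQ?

Amir is unaffected so carries Q and passed q to Tariq (qq), so Amir is Qq.
Rosa is unaffected so carries Q and received q from Omar (qq), so Rosa is Qq.
Pavel is an unaffected offspring of Amir (Qq) × Rosa (Qq), whose cross gives 1/4 QQ : 1/2 Qq : 1/4 qq; conditioning on being unaffected, Pavel is QQ with probability 1/3, Qq with probability 2/3.
Beatrice is an unaffected offspring of Amir (Qq) × Rosa (Qq), whose cross gives 1/4 QQ : 1/2 Qq : 1/4 qq; conditioning on being unaffected, Beatrice is QQ with probability 1/3, Qq with probability 2/3.
Summing over parental genotype combinations, P(offspring has genotype QQ) = 1/9·1 + 2/9·1/2 + 2/9·1/2 + 4/9·1/4 = 4/9.

4/9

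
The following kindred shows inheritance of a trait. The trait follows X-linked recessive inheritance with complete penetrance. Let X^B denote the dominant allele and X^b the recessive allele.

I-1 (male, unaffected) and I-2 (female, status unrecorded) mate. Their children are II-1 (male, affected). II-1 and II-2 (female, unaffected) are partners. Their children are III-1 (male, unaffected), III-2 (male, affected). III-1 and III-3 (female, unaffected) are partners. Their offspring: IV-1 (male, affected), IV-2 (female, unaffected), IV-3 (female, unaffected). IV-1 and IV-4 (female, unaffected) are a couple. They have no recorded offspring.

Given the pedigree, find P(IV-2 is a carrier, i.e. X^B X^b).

1/2

III-1 is unaffected, so III-1 is X^B Y.
III-3 is unaffected so carries B and passed b to IV-1 (X^b Y), so III-3 is X^B X^b.
Their cross gives offspring ratios 1/2 X^B X^B : 1/2 X^B X^b. Conditioning on IV-2 being unaffected, P(X^B X^b) = 1/2 / 1 = 1/2.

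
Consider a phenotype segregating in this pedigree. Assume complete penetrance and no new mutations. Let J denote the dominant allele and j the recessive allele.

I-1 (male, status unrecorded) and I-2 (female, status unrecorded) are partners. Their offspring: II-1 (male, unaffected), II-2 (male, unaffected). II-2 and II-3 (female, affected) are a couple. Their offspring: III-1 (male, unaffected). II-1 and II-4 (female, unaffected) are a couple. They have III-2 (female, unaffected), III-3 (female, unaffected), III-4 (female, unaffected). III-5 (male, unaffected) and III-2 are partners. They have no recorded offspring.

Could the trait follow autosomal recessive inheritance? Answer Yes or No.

Yes

A consistent assignment under autosomal recessive exists: I-1 JJ, I-2 JJ, II-1 JJ, II-2 JJ, II-3 jj, II-4 JJ, III-1 Jj, III-2 JJ, III-3 JJ, III-4 JJ, III-5 JJ.
In this assignment every recorded phenotype matches its genotype and every non-founder's genotype is obtainable from its parents' genotypes, so the pedigree is consistent.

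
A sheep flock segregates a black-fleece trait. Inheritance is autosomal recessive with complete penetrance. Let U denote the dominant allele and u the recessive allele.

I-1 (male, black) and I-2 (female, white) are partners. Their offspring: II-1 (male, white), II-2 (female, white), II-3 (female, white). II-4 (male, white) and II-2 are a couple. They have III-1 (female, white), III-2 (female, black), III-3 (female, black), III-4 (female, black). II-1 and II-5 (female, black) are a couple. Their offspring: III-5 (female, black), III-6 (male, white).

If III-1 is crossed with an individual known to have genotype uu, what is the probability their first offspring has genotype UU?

0

II-4 is white so carries U and passed u to III-2 (uu), so II-4 is Uu.
II-2 is white so carries U and received u from I-1 (uu), so II-2 is Uu.
III-1 is a white offspring of II-4 (Uu) × II-2 (Uu), whose cross gives 1/4 UU : 1/2 Uu : 1/4 uu; conditioning on being white, III-1 is UU with probability 1/3, Uu with probability 2/3.
Summing over parental genotype combinations, P(offspring has genotype UU) = 0 = 0.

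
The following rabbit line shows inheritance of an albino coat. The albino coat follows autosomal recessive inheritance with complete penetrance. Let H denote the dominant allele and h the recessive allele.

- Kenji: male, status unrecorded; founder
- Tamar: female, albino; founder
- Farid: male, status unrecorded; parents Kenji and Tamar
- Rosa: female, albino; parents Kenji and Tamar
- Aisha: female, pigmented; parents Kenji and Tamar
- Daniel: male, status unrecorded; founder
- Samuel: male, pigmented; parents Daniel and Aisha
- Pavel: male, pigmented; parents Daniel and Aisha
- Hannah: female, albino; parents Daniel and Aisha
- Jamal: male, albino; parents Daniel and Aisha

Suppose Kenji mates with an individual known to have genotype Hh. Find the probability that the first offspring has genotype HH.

1/4

Kenji passed H to Aisha (Hh, whose h came from Tamar) and passed h to Rosa (hh), so Kenji is Hh.
The cross gives 1/4 HH : 1/2 Hh : 1/4 hh, so P(offspring has genotype HH) = 1/4.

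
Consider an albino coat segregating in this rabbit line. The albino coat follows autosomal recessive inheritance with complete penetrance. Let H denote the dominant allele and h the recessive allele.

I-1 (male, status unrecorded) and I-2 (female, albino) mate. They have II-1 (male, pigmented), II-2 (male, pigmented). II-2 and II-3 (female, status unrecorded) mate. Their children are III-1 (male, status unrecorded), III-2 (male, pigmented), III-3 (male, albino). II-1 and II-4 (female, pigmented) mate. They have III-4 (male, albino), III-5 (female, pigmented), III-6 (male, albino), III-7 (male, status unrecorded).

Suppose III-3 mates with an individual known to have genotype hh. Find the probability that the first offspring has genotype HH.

III-3 is albino, so III-3 is hh.
The cross gives 1 hh, so P(offspring has genotype HH) = 0.

0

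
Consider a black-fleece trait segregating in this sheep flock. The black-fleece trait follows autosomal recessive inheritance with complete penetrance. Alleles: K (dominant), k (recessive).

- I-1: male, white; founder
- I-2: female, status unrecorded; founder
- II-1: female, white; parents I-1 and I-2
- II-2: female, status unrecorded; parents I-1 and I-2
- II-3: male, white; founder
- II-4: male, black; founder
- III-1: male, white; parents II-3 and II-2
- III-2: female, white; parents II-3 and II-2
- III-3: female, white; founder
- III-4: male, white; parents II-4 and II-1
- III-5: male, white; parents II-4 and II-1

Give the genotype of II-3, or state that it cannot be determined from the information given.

II-3's phenotype allows KK or Kk, and no parent or child forces a single allele at both positions; consistent genotype assignments exist with II-3 as KK or Kk.

cannot be determined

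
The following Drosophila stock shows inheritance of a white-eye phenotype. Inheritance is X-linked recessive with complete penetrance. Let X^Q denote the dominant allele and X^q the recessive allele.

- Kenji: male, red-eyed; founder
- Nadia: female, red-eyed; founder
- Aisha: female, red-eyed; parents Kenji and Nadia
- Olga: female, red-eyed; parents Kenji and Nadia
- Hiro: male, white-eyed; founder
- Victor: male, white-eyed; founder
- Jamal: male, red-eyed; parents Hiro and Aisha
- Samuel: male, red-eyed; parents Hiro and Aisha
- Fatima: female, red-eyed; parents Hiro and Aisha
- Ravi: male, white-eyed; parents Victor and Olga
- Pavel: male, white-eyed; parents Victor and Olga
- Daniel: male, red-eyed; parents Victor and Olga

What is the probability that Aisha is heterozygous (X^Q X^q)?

1/9

Kenji is red-eyed, so Kenji is X^Q Y.
Nadia is red-eyed so carries Q and passed q to Olga (X^Q X^q, whose Q came from Kenji), so Nadia is X^Q X^q.
Their cross gives offspring ratios 1/2 X^Q X^Q : 1/2 X^Q X^q. Conditioning on Aisha being red-eyed, P(X^Q X^q) = 1/2 / 1 = 1/2 before taking Aisha's own offspring into account.
Hiro is white-eyed, so Hiro is X^q Y.
Now use Aisha's offspring. Probability of each recorded status — red-eyed son Jamal: 1/2 if Aisha is X^Q X^q, 1 if X^Q X^Q; red-eyed son Samuel: 1/2 if Aisha is X^Q X^q, 1 if X^Q X^Q; red-eyed daughter Fatima: 1/2 if Aisha is X^Q X^q, 1 if X^Q X^Q.
Bayes: P(X^Q X^q) = 1/2·1/8 / (1/2·1/8 + 1/2·1) = 1/9.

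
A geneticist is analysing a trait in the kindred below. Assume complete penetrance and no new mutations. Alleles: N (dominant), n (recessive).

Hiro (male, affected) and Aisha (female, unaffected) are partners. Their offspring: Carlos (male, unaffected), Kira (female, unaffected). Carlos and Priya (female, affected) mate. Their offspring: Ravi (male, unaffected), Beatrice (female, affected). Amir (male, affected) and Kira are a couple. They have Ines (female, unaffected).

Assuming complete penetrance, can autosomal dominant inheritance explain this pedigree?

A consistent assignment under autosomal dominant exists: Hiro Nn, Aisha nn, Carlos nn, Kira nn, Priya Nn, Amir Nn, Ravi nn, Beatrice Nn, Ines nn.
In this assignment every recorded phenotype matches its genotype and every non-founder's genotype is obtainable from its parents' genotypes, so the pedigree is consistent.

Yes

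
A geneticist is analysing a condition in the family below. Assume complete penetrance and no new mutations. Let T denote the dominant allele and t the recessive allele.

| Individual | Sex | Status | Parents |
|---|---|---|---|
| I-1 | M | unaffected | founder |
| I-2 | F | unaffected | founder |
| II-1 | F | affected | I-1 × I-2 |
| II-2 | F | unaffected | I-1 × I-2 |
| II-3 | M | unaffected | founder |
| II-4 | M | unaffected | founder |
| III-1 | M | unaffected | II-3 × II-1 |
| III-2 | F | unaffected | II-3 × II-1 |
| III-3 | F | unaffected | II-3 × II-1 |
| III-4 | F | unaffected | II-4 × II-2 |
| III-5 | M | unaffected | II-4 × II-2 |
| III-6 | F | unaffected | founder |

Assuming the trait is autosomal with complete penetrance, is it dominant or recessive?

recessive

I-1 and I-2 are both unaffected yet have an affected child II-1. Under dominance, an affected child requires at least one affected parent, so the trait cannot be dominant.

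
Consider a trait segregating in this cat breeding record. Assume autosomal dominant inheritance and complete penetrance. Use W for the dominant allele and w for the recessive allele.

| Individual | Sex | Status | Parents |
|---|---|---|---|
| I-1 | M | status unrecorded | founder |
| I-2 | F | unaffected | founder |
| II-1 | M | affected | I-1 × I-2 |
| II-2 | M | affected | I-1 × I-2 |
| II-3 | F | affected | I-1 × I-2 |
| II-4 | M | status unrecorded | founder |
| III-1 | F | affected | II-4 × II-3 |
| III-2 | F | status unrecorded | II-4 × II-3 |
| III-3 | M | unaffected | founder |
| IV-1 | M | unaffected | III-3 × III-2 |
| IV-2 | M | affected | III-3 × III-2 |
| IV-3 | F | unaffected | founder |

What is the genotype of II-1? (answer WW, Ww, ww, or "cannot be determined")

From phenotype alone, II-1 is WW or Ww.
II-1 is affected so carries W and received w from I-2 (ww), so II-1 is Ww.

Ww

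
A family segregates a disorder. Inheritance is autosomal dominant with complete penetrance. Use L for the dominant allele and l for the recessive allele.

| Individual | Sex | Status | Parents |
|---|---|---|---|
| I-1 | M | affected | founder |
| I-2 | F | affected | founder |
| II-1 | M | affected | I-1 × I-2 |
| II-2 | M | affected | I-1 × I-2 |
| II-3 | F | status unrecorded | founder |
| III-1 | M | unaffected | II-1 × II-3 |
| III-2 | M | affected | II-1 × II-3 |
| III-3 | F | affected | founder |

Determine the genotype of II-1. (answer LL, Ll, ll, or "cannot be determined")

From phenotype alone, II-1 is LL or Ll.
II-1 is affected so carries L and passed l to III-1 (ll), so II-1 is Ll.

Ll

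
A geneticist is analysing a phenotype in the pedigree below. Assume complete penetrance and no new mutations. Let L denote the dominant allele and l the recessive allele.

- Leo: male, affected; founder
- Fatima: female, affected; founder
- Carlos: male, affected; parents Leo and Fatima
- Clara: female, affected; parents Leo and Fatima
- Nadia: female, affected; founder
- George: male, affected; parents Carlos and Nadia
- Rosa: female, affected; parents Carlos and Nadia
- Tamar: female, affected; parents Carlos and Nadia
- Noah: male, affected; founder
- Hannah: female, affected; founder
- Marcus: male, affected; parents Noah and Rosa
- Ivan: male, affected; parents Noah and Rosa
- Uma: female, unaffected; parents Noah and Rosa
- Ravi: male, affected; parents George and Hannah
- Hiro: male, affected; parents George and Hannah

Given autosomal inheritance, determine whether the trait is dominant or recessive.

dominant

Noah and Rosa are both affected yet have an unaffected child Uma. Under a recessive model two affected parents are homozygous and every child would be affected, so the trait cannot be recessive.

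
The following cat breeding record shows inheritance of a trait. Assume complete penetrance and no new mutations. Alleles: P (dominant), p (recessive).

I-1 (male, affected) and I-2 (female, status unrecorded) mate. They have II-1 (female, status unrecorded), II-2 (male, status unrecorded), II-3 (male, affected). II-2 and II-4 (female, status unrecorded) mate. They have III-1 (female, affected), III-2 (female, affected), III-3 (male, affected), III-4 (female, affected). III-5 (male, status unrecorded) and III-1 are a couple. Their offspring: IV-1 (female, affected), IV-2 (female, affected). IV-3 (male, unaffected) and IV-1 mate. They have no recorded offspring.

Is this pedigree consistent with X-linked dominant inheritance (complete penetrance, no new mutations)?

A consistent assignment under X-linked dominant exists: I-1 X^P Y, I-2 X^P X^P, II-1 X^P X^P, II-2 X^P Y, II-3 X^P Y, II-4 X^P X^P, III-1 X^P X^P, III-2 X^P X^P, III-3 X^P Y, III-4 X^P X^P, III-5 X^P Y, IV-1 X^P X^P, IV-2 X^P X^P, IV-3 X^p Y.
In this assignment every recorded phenotype matches its genotype and every non-founder's genotype is obtainable from its parents' genotypes, so the pedigree is consistent.

Yes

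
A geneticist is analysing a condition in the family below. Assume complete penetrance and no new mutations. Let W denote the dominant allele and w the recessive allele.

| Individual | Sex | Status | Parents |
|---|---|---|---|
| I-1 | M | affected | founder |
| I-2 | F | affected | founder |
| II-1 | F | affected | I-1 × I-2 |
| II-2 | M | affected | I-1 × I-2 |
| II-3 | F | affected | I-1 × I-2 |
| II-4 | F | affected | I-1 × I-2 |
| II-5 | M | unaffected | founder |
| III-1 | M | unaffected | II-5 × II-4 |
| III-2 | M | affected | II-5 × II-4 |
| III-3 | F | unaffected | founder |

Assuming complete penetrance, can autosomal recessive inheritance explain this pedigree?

Yes

A consistent assignment under autosomal recessive exists: I-1 ww, I-2 ww, II-1 ww, II-2 ww, II-3 ww, II-4 ww, II-5 Ww, III-1 Ww, III-2 ww, III-3 WW.
In this assignment every recorded phenotype matches its genotype and every non-founder's genotype is obtainable from its parents' genotypes, so the pedigree is consistent.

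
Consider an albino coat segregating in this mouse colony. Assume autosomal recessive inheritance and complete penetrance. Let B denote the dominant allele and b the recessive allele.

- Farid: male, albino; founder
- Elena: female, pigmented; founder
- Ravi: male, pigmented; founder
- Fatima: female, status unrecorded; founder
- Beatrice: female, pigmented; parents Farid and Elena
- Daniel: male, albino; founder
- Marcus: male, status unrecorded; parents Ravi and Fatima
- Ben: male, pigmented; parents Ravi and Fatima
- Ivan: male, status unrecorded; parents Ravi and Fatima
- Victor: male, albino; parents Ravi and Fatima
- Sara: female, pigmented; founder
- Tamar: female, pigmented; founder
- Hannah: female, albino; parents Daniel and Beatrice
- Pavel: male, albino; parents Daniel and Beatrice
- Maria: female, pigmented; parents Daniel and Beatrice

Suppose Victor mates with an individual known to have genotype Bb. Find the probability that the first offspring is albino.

Victor is albino, so Victor is bb.
The cross gives 1/2 Bb : 1/2 bb, so P(offspring is albino) = 1/2.

1/2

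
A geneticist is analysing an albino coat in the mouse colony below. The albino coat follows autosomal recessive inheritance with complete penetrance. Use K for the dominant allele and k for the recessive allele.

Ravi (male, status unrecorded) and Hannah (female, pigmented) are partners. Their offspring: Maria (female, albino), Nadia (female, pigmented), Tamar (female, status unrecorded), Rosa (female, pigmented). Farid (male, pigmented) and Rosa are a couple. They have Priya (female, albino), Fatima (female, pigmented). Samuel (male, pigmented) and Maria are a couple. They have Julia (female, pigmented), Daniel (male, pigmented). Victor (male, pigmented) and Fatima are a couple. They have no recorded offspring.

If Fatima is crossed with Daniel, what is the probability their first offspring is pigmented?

Farid is pigmented so carries K and passed k to Priya (kk), so Farid is Kk.
Rosa is pigmented so carries K and passed k to Priya (kk), so Rosa is Kk.
Fatima is a pigmented offspring of Farid (Kk) × Rosa (Kk), whose cross gives 1/4 KK : 1/2 Kk : 1/4 kk; conditioning on being pigmented, Fatima is KK with probability 1/3, Kk with probability 2/3.
Daniel is pigmented so carries K and received k from Maria (kk), so Daniel is Kk.
Summing over parental genotype combinations, P(offspring is pigmented) = 1/3·1 + 2/3·3/4 = 5/6.

5/6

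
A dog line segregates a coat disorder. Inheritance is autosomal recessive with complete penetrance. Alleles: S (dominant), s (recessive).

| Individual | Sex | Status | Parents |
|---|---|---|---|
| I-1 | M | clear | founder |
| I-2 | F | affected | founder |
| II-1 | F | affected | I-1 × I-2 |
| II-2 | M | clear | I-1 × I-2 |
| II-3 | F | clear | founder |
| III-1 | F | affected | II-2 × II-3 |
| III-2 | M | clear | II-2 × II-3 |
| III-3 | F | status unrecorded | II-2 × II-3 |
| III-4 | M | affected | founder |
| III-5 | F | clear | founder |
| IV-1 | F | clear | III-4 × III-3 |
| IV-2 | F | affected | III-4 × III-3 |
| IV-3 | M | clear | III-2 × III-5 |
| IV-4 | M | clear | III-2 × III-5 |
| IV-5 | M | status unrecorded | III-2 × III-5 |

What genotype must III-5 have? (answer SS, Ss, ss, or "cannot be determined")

cannot be determined

III-5's phenotype allows SS or Ss, and no parent or child forces a single allele at both positions; consistent genotype assignments exist with III-5 as SS or Ss.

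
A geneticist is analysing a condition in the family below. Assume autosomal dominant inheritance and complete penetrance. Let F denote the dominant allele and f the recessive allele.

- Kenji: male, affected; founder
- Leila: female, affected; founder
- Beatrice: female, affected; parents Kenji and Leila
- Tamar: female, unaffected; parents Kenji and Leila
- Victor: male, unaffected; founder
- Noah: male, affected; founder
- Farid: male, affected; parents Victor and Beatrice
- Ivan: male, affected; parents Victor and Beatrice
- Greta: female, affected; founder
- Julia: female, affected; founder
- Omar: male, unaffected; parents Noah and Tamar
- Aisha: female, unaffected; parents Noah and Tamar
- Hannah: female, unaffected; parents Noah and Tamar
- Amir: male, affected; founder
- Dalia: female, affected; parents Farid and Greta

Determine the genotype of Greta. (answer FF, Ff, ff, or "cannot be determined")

Greta's phenotype allows FF or Ff, and no parent or child forces a single allele at both positions; consistent genotype assignments exist with Greta as FF or Ff.

cannot be determined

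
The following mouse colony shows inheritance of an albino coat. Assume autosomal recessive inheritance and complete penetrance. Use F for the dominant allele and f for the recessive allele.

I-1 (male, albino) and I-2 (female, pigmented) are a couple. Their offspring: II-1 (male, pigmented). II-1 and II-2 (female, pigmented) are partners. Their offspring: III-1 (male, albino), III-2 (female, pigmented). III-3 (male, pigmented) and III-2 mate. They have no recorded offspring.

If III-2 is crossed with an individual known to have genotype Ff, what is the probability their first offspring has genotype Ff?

II-1 is pigmented so carries F and received f from I-1 (ff), so II-1 is Ff.
II-2 is pigmented so carries F and passed f to III-1 (ff), so II-2 is Ff.
III-2 is a pigmented offspring of II-1 (Ff) × II-2 (Ff), whose cross gives 1/4 FF : 1/2 Ff : 1/4 ff; conditioning on being pigmented, III-2 is FF with probability 1/3, Ff with probability 2/3.
Summing over parental genotype combinations, P(offspring has genotype Ff) = 1/3·1/2 + 2/3·1/2 = 1/2.

1/2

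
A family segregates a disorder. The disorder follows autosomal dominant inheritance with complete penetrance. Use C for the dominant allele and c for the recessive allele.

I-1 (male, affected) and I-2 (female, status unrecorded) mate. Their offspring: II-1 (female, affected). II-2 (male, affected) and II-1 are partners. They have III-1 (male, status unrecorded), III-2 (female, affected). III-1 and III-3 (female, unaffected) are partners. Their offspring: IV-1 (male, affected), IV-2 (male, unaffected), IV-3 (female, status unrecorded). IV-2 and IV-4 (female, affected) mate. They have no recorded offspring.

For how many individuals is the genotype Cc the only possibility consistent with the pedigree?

Obligate heterozygotes: III-1 passed C to IV-1 (Cc, whose c came from III-3) and passed c to IV-2 (cc), so III-1 is Cc; IV-1 is affected so carries C and received c from III-3 (cc), so IV-1 is Cc.
Every other individual is either homozygous by phenotype or has at least one consistent homozygous assignment, so the count is 2.

2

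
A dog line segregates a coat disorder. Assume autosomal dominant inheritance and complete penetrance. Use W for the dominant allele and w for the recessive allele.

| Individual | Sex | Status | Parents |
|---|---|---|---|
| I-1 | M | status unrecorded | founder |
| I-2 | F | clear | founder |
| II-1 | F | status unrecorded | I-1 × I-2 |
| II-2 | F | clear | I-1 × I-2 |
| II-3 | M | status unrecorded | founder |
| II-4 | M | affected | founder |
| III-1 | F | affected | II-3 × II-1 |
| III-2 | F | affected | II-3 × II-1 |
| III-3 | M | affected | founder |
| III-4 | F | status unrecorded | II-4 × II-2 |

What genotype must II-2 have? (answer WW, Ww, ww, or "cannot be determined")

II-2 is clear, so II-2 is ww.

ww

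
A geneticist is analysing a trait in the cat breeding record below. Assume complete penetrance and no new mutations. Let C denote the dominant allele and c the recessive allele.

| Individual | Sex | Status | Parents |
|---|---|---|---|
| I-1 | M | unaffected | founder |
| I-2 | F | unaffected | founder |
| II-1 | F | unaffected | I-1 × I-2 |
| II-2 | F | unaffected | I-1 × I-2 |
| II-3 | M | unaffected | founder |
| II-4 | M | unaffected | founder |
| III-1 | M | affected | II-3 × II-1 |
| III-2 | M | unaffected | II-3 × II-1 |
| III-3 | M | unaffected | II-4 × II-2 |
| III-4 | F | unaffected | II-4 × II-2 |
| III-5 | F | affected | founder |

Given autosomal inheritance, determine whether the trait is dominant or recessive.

recessive

II-3 and II-1 are both unaffected yet have an affected child III-1. Under dominance, an affected child requires at least one affected parent, so the trait cannot be dominant.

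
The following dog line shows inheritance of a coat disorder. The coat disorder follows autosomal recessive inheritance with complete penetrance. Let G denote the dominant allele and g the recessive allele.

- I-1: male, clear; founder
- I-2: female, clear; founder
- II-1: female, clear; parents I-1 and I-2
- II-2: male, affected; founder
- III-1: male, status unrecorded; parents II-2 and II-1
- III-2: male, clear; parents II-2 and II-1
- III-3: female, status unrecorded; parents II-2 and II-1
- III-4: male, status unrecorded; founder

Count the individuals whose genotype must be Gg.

Obligate heterozygotes: III-2 is clear so carries G and received g from II-2 (gg), so III-2 is Gg.
Every other individual is either homozygous by phenotype or has at least one consistent homozygous assignment, so the count is 1.

1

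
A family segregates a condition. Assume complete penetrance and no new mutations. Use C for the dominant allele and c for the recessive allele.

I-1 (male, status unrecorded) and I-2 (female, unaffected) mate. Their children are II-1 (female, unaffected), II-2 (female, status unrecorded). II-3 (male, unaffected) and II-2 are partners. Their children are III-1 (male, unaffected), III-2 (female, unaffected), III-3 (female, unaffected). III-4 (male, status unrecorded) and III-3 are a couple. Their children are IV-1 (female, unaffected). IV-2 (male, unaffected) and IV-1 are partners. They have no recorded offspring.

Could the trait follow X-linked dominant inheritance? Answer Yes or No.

Yes

A consistent assignment under X-linked dominant exists: I-1 X^c Y, I-2 X^c X^c, II-1 X^c X^c, II-2 X^c X^c, II-3 X^c Y, III-1 X^c Y, III-2 X^c X^c, III-3 X^c X^c, III-4 X^c Y, IV-1 X^c X^c, IV-2 X^c Y.
In this assignment every recorded phenotype matches its genotype and every non-founder's genotype is obtainable from its parents' genotypes, so the pedigree is consistent.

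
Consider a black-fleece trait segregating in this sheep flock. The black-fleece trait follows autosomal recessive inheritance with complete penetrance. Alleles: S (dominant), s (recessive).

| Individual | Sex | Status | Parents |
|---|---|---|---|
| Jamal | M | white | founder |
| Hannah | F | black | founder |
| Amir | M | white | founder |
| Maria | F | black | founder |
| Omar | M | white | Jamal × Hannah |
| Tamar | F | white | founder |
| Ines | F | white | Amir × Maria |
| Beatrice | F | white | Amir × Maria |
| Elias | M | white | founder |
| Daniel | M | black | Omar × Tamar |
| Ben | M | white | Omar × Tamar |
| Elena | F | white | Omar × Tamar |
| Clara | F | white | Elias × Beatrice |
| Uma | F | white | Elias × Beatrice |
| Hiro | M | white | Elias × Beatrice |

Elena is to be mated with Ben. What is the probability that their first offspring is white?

Omar is white so carries S and received s from Hannah (ss), so Omar is Ss.
Tamar is white so carries S and passed s to Daniel (ss), so Tamar is Ss.
Elena is a white offspring of Omar (Ss) × Tamar (Ss), whose cross gives 1/4 SS : 1/2 Ss : 1/4 ss; conditioning on being white, Elena is SS with probability 1/3, Ss with probability 2/3.
Ben is a white offspring of Omar (Ss) × Tamar (Ss), whose cross gives 1/4 SS : 1/2 Ss : 1/4 ss; conditioning on being white, Ben is SS with probability 1/3, Ss with probability 2/3.
Summing over parental genotype combinations, P(offspring is white) = 1/9·1 + 2/9·1 + 2/9·1 + 4/9·3/4 = 8/9.

8/9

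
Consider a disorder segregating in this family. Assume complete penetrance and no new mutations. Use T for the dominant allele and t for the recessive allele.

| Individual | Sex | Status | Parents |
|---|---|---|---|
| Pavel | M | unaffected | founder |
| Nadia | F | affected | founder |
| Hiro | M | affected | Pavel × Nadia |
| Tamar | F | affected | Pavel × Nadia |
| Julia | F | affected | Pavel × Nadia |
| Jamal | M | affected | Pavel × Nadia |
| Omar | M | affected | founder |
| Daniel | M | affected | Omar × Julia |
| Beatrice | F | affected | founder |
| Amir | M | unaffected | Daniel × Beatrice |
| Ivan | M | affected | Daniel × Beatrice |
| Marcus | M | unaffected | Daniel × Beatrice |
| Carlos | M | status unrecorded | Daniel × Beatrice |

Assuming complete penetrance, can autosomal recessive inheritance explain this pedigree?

No

Under autosomal recessive, Amir (unaffected, male) cannot arise from Daniel (affected) × Beatrice (affected).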